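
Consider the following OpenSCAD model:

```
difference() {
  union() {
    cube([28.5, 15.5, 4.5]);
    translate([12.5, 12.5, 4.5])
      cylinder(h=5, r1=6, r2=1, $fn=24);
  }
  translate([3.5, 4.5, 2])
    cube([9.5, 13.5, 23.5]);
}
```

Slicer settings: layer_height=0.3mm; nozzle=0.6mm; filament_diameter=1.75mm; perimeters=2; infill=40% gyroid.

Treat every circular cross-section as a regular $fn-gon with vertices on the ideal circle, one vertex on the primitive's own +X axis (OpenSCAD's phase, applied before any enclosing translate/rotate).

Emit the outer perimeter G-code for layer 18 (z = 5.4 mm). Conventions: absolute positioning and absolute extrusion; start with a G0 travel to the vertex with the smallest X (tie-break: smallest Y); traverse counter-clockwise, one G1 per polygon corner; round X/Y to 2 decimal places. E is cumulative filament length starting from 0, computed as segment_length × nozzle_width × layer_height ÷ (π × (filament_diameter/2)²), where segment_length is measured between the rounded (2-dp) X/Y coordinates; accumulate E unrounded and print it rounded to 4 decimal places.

G0 X13.00 Y7.47 Z5.40
G1 X13.82 Y7.57 E0.0618
G1 X15.05 Y8.08 E0.1615
G1 X16.11 Y8.89 E0.2613
G1 X16.92 Y9.95 E0.3611
G1 X17.43 Y11.18 E0.4608
G1 X17.60 Y12.50 E0.5604
G1 X17.43 Y13.82 E0.6600
G1 X16.92 Y15.05 E0.7596
G1 X16.11 Y16.11 E0.8595
G1 X15.05 Y16.92 E0.9593
G1 X13.82 Y17.43 E1.0589
G1 X13.00 Y17.53 E1.1208
G1 X13.00 Y7.47 E1.8736

At z = 5.4 mm: the cube does not reach this height (z outside [0, 4.5]); the cone at (12.5, 12.5): at t=0.180 of its height the radius interpolates to r₁+(r₂−r₁)t = 5.100, giving a regular 24-gon of that circumradius; Taking the union: only the cone at (12.5, 12.5) is present, so the union is just that shape — 1 connected region; the cube at (3.5, 4.5) is present — its section is the full 9.5×13.5 rectangle; Subtracting the remaining from the first: starting from that combined region, the 9.5×13.5 cube at (3.5, 4.5) partially overlaps it — only the 45.46 mm² overlap (of its 128.25 mm²) is removed, clipping the outline — 1 connected region. The outline is a single polygon with 13 vertices. Extrusion per mm of travel: 0.6 × 0.3 / (π × 0.875²) = 0.074835. Accumulating E over each segment gives final E = 1.8736.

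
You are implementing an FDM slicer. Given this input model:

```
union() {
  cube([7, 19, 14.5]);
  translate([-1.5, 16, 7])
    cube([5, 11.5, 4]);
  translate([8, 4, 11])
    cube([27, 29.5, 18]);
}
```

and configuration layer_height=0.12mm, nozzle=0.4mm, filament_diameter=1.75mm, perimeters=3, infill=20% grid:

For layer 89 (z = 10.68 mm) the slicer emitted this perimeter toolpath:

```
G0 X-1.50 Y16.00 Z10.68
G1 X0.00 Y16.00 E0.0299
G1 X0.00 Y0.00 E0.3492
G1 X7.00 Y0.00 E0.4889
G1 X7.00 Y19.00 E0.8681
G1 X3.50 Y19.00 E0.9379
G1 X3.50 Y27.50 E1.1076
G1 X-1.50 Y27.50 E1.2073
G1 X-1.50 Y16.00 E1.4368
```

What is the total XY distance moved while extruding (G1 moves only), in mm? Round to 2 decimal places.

Sum the Euclidean lengths of each G1 segment: total = 72.00 mm.

72.00 mm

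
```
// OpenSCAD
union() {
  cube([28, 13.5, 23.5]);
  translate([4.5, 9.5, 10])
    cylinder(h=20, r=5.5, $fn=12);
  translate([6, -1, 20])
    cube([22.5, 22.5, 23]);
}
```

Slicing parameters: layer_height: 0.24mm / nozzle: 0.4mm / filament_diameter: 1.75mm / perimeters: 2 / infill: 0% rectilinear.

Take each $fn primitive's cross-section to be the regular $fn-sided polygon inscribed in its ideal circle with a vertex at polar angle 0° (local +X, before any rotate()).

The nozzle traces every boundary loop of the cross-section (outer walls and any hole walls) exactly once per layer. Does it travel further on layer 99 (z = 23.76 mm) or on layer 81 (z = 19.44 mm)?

layer 99 (z = 23.76 mm)

Layer 99 (z = 23.76): the cube is not intersected at this z (z outside [0, 23.5]); the cylinder at (4.5, 9.5): section is a regular 12-gon, circumradius r=5.5 (perimeter = 2·12·5.500·sin(180°/12) = 34.16 mm); the cube at (6, -1) is present — its section is the full 22.5×22.5 rectangle (perimeter 90.00 mm); Merging all regions: the regions partially overlap (shared area 29.48 mm²), so the edge portions inside another operand are dropped and the merged outline is re-measured after clipping — boundary = 99.99 mm. So its perimeter = 99.99 mm. Layer 81 (z = 19.44): the cube (footprint 28×13.5) is included at this height (perimeter 83.00 mm); the r=5.5 cylinder at (4.5, 9.5) contributes a regular 12-gon of circumradius 5.5 (perimeter = 2·12·5.500·sin(180°/12) = 34.16 mm); the cube at (6, -1) does not reach this height (z outside [20, 43]); Combining (union): the regions partially overlap (shared area 80.40 mm²), so the edge portions inside another operand are dropped and the merged outline is re-measured after clipping — boundary = 84.24 mm. So its perimeter = 84.24 mm. Layer 99 is larger (99.99 vs 84.24 mm).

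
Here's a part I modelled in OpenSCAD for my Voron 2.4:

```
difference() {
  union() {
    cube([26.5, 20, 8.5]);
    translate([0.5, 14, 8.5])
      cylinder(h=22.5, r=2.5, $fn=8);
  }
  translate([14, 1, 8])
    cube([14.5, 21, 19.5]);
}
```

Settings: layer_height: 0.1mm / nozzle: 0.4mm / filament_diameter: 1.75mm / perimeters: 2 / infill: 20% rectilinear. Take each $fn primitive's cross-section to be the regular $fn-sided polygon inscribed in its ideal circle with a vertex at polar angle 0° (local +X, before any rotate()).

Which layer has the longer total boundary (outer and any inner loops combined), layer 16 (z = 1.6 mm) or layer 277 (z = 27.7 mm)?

layer 16 (z = 1.6 mm)

Layer 16 (z = 1.6): the cube is present — its section is the full 26.5×20 rectangle (perimeter 93.00 mm); the cylinder at (0.5, 14) is absent (z outside [8.5, 31]); Merging all regions: only the 26.5×20 cube is present, so the union is just that shape — boundary = 93.00 mm; the cube at (14, 1) does not reach this height (z outside [8, 27.5]); Subtracting the remaining from the first: none of the subtracted shapes is present at this height, so that combined region is unchanged — boundary = 93.00 mm. So its perimeter = 93.00 mm. Layer 277 (z = 27.7): the cube is not intersected at this z (z outside [0, 8.5]); the r=2.5 cylinder at (0.5, 14) contributes a regular 8-gon of circumradius 2.5 (perimeter = 2·8·2.500·sin(180°/8) = 15.31 mm); Taking the union: only the r=2.5 cylinder at (0.5, 14) is present, so the union is just that shape — boundary = 15.31 mm; the cube at (14, 1) is absent (z outside [8, 27.5]); Taking the first minus the rest: none of the subtracted shapes is present at this height, so that combined region is unchanged — boundary = 15.31 mm. So its perimeter = 15.31 mm. Layer 16 is larger (93.00 vs 15.31 mm).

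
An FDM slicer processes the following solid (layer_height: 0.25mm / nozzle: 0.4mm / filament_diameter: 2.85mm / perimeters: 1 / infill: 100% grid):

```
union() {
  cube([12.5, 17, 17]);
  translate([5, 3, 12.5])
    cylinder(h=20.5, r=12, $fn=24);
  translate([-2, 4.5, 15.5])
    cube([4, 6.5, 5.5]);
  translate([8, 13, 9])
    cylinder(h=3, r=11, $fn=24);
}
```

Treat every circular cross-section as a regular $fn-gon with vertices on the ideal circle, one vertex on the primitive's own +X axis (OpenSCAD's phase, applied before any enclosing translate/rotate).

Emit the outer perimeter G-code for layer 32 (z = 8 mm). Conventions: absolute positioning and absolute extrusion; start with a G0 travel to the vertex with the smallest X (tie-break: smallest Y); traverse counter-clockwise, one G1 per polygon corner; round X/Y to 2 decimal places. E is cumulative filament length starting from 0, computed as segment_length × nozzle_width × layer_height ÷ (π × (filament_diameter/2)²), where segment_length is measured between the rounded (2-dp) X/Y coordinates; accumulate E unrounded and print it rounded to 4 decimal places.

At z = 8 mm: the 12.5×17 cube contributes its full rectangle; the cylinder at (5, 3) is absent (z outside [12.5, 33]); the cube at (-2, 4.5) does not reach this height (z outside [15.5, 21]); the cylinder at (8, 13) is not intersected at this z (z outside [9, 12]); Combining (union): only the 12.5×17 cube is present, so the union is just that shape — 1 connected region. The outline is a single polygon with 4 vertices. Extrusion per mm of travel: 0.4 × 0.25 / (π × 1.425²) = 0.015675. Accumulating E over each segment gives final E = 0.9249.

G0 X0.00 Y0.00 Z8.00
G1 X12.50 Y0.00 E0.1959
G1 X12.50 Y17.00 E0.4624
G1 X0.00 Y17.00 E0.6584
G1 X0.00 Y0.00 E0.9249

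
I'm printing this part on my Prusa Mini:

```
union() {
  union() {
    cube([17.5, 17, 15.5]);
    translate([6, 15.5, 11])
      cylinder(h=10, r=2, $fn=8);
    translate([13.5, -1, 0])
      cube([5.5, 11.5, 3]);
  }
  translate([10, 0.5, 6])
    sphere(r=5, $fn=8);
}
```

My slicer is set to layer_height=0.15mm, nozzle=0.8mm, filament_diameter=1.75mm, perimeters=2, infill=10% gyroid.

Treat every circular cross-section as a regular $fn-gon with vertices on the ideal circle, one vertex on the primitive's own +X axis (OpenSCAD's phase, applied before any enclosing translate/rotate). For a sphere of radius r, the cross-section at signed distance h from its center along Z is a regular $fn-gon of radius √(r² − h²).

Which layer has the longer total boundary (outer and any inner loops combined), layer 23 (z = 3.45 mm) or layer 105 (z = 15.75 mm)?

Layer 23 (z = 3.45): the cube is present — its section is the full 17.5×17 rectangle (perimeter 69.00 mm); the cylinder at (6, 15.5) is not intersected at this z (z outside [11, 21]); the cube at (13.5, -1) is absent (z outside [0, 3]); Taking the union: only the 17.5×17 cube is present, so the union is just that shape — boundary = 69.00 mm; the r=5 sphere at (10, 0.5) slices to a regular 8-gon of circumradius 4.301 (√(r²−h²) with h=2.55 from center) (perimeter = 2·8·4.301·sin(180°/8) = 26.33 mm); Taking the union: the regions partially overlap (shared area 30.36 mm²), so the edge portions inside another operand are dropped and the merged outline is re-measured after clipping — boundary = 72.90 mm. So its perimeter = 72.90 mm. Layer 105 (z = 15.75): the cube does not reach this height (z outside [0, 15.5]); the r=2 cylinder at (6, 15.5) gives a regular 8-gon of circumradius 2 (constant along its height) (perimeter = 2·8·2.000·sin(180°/8) = 12.25 mm); the cube at (13.5, -1) does not reach this height (z outside [0, 3]); Taking the union: only the r=2 cylinder at (6, 15.5) is present, so the union is just that shape — boundary = 12.25 mm; the sphere at (10, 0.5) is absent (|z−center|=9.750 > r=5); Merging all regions: only the result so far is present, so the union is just that shape — boundary = 12.25 mm. So its perimeter = 12.25 mm. Layer 23 is larger (72.90 vs 12.25 mm).

layer 23 (z = 3.45 mm)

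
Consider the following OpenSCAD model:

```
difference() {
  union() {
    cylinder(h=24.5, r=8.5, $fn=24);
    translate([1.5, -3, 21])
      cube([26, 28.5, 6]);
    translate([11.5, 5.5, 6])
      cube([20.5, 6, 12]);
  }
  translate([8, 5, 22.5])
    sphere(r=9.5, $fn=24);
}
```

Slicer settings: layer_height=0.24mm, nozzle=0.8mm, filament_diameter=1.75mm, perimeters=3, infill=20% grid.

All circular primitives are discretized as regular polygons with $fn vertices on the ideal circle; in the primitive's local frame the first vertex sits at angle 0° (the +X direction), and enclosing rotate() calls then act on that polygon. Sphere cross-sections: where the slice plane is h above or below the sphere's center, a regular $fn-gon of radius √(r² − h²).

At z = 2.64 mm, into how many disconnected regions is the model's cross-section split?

At z = 2.64 mm: the r=8.5 cylinder contributes a regular 24-gon of circumradius 8.5; the cube at (1.5, -3) is absent (z outside [21, 27]); the cube at (11.5, 5.5) does not reach this height (z outside [6, 18]); Merging all regions: only the r=8.5 cylinder is present, so the union is just that shape — 1 connected region; the sphere at (8, 5) is absent (|z−center|=19.860 > r=9.5); Taking the first minus the rest: none of the subtracted shapes is present at this height, so that combined region is unchanged — 1 connected region. The result has 1 disconnected region.

1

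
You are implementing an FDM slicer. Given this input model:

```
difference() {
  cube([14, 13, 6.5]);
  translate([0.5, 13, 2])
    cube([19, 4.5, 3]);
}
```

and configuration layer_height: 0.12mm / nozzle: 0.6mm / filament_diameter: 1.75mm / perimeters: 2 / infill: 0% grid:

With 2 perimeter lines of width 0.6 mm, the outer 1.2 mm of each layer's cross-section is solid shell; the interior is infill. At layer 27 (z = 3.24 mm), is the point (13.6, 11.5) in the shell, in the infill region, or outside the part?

At z = 3.24 mm: the cube is present — its section is the full 14×13 rectangle; the 19×4.5 cube at (0.5, 13) contributes its full rectangle; After the difference (first − rest): starting from the 14×13 cube, the 19×4.5 cube at (0.5, 13) misses the remaining region (no effect) — 1 connected region. Overall, the cross-section is a single solid region. The nearest boundary edge runs (14.00, 13.00)→(14.00, 0.00); distance from the point to it = 0.40 mm. The point is inside the cross-section, 0.40 mm from the nearest boundary — within the 1.2 mm shell band (2 × 0.6).

shell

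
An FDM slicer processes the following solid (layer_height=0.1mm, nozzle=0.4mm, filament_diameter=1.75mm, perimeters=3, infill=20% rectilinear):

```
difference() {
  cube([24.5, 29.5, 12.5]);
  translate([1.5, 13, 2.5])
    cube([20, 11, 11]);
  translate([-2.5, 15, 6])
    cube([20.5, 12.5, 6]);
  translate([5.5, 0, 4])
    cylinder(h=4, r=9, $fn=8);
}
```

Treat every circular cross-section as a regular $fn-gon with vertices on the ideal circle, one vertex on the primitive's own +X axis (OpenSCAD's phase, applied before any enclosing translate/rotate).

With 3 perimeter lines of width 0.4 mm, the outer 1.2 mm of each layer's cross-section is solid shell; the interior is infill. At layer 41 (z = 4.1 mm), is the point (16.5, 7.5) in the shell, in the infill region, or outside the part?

At z = 4.1 mm: the cube is present — its section is the full 24.5×29.5 rectangle; the cube at (1.5, 13) (footprint 20×11) is included at this height; the cube at (-2.5, 15) does not reach this height (z outside [6, 12]); the cylinder at (5.5, 0): section is a regular 8-gon, circumradius r=9; Taking the first minus the rest: starting from the 24.5×29.5 cube, the 20×11 cube at (1.5, 13) lies wholly inside it (removes its full 220.00 mm² and its 62.00 mm outline becomes a hole wall); the r=9 cylinder at (5.5, 0) partially overlaps it — only the 100.51 mm² overlap (of its 229.10 mm²) is removed, clipping the outline — 1 connected region with 1 hole. Overall, the cross-section is one region with 1 hole. The nearest boundary edge runs (14.50, 0.00)→(11.86, 6.36); distance from the point to it = 4.72 mm. The point is inside the cross-section and 4.72 mm from the nearest boundary — more than the 1.2 mm shell width (3 × 0.4), so it's in the infill interior.

infill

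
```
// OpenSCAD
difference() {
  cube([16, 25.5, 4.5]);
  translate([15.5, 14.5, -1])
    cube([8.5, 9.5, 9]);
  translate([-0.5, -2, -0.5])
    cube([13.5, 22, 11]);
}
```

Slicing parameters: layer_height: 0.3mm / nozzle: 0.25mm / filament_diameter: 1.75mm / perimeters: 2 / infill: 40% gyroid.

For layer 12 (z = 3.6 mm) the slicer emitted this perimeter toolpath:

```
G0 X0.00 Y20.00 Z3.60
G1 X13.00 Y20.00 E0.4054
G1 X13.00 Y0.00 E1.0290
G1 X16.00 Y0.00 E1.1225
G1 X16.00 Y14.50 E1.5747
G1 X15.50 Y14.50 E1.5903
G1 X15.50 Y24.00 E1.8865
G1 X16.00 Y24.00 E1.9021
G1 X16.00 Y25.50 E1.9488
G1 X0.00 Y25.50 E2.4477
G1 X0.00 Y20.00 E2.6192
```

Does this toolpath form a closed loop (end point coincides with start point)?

yes

Start point (G0): (0.00, 20.00). End point (last G1): the path returns to the start — closed.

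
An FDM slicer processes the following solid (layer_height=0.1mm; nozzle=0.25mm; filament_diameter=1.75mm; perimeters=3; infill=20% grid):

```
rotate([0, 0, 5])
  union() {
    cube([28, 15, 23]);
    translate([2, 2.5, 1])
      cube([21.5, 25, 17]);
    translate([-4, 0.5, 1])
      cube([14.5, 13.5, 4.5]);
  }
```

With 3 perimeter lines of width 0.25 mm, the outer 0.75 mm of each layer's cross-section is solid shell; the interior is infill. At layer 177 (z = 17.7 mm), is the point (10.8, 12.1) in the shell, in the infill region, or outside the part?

infill

At z = 17.7 mm: the cube (footprint 28×15) is included at this height; the cube at (2, 2.5) is present — its section is the full 21.5×25 rectangle; the cube at (-4, 0.5) does not reach this height (z outside [1, 5.5]); Taking the union: the regions partially overlap (shared area 268.75 mm²), so overlapping operands fuse into one piece — 1 connected region; (rotated 5° about Z; rotation is an isometry so areas/perimeters/island counts are preserved). Overall, the cross-section is a single solid region. Undo the 5° rotation: the query point maps to (11.813, 11.113) in the un-rotated model frame. The nearest boundary edge runs (0.00, 15.00)→(2.00, 15.00); distance from the point to it = 10.56 mm. The point is inside the cross-section and 10.56 mm from the nearest boundary — more than the 0.75 mm shell width (3 × 0.25), so it's in the infill interior.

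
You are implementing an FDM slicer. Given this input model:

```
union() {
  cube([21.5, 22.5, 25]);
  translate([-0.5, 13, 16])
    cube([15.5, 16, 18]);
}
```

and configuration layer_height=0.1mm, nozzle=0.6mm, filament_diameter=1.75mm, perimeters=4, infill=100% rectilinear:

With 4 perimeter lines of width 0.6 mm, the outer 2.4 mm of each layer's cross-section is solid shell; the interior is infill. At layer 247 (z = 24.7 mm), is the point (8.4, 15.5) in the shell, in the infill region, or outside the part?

infill

At z = 24.7 mm: the 21.5×22.5 cube contributes its full rectangle; the cube at (-0.5, 13) (footprint 15.5×16) is included at this height; Taking the union: the regions partially overlap (shared area 142.50 mm²), so overlapping operands fuse into one piece — 1 connected region. Overall, the cross-section is a single solid region. The nearest boundary edge runs (0.00, 0.00)→(0.00, 13.00); distance from the point to it = 8.76 mm. The point is inside the cross-section and 8.76 mm from the nearest boundary — more than the 2.4 mm shell width (4 × 0.6), so it's in the infill interior.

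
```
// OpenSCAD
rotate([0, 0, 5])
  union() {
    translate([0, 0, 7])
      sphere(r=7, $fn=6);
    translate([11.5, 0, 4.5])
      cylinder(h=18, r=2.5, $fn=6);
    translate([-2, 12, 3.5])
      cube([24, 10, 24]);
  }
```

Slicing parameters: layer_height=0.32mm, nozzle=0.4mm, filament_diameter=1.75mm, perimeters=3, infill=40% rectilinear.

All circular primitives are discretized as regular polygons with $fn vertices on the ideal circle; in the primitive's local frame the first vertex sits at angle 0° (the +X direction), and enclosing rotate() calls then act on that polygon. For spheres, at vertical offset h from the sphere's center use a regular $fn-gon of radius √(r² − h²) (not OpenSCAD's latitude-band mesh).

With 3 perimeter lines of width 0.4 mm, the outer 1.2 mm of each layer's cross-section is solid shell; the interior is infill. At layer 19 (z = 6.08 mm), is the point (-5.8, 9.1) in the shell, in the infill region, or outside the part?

outside

At z = 6.08 mm: the sphere: section is a regular 6-gon, circumradius = √(r²−h²) = √(7²−0.92²) = 6.939; the r=2.5 cylinder at (11.5, 0) gives a regular 6-gon of circumradius 2.5 (constant along its height); the cube at (-2, 12) (footprint 24×10) is included at this height; Taking the union: the 3 present regions are separate (no shared area or edge), so areas and boundary lengths simply add and each stays a separate island — 3 connected regions; (rotated 5° about Z; rotation is an isometry so areas/perimeters/island counts are preserved). Overall, the cross-section has 3 separate islands. Undo the 5° rotation: the query point maps to (-4.985, 9.571) in the un-rotated model frame. The nearest boundary edge runs (-2.00, 12.00)→(-2.00, 22.00); distance from the point to it = 3.85 mm. The point is not inside any of the regions above, so it lies outside the cross-section (3.85 mm from the nearest boundary).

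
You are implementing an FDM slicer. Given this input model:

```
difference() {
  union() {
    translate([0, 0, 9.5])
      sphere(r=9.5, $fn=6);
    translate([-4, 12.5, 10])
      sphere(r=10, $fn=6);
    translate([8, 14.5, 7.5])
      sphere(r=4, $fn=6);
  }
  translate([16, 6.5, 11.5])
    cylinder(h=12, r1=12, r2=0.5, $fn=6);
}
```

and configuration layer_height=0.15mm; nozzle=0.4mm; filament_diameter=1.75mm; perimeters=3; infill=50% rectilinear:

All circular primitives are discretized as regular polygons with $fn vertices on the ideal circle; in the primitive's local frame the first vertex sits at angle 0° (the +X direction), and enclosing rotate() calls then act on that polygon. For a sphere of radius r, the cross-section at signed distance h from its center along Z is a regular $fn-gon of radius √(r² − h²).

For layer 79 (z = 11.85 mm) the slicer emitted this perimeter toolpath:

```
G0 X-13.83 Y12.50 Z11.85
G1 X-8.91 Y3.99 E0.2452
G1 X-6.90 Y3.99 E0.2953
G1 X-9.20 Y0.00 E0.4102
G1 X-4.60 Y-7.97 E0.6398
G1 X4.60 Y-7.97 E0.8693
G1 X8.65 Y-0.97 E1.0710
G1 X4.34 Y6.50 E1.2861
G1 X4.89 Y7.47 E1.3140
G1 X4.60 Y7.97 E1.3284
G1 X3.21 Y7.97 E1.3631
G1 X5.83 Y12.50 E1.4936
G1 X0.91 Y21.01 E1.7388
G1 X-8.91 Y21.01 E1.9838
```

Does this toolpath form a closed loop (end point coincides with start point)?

Start point (G0): (-13.83, 12.50). End point (last G1): the path does not return to the start — open.

no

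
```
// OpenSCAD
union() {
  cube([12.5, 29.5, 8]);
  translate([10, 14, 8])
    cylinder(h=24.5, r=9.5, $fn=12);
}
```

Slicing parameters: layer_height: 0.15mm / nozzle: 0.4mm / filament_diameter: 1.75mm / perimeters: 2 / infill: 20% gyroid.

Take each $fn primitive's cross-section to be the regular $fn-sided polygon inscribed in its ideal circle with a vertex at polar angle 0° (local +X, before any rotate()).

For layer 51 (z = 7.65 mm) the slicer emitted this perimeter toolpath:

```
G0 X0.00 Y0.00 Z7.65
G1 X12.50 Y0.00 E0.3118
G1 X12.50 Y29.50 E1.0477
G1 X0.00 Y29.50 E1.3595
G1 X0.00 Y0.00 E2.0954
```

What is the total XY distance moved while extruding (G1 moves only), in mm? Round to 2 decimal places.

Sum the Euclidean lengths of each G1 segment: total = 84.00 mm.

84.00 mm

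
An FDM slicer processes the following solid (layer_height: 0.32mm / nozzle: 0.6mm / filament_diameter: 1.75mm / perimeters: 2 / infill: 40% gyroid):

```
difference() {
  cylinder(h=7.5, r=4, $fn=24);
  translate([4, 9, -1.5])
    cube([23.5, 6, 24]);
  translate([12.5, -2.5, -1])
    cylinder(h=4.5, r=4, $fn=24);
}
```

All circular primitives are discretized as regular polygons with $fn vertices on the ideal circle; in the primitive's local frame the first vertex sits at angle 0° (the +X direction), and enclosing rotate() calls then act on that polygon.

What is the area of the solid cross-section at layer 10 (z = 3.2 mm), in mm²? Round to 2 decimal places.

49.69 mm²

At z = 3.2 mm: the r=4 cylinder contributes a regular 24-gon of circumradius 4 (area = (24/2)·4.000²·sin(360°/24) = 49.69 mm²); the cube at (4, 9) (footprint 23.5×6) is included at this height (area 141.00 mm²); the r=4 cylinder at (12.5, -2.5) contributes a regular 24-gon of circumradius 4 (area = (24/2)·4.000²·sin(360°/24) = 49.69 mm²); Taking the first minus the rest: starting from the r=4 cylinder (49.69 mm²), the 23.5×6 cube at (4, 9) misses the remaining region (no effect); the r=4 cylinder at (12.5, -2.5) misses the remaining region (no effect) — area = 49.69 mm². Overall, the cross-section is a single solid region. Net area = 49.69 mm².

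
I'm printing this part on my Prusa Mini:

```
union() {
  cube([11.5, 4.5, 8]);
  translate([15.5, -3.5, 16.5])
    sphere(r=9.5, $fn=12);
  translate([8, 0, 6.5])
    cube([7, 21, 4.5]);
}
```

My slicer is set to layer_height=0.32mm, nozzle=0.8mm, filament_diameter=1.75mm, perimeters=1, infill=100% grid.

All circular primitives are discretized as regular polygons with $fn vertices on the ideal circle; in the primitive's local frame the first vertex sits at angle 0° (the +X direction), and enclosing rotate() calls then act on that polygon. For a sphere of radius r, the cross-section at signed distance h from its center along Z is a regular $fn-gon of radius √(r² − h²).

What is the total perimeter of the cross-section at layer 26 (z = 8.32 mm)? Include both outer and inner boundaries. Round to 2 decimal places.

At z = 8.32 mm: the cube is absent (z outside [0, 8]); the r=9.5 sphere at (15.5, -3.5) contributes a regular 12-gon of circumradius √(9.5²−8.18²) = 4.831 (perimeter = 2·12·4.831·sin(180°/12) = 30.01 mm); the cube at (8, 0) is present — its section is the full 7×21 rectangle (perimeter 56.00 mm); Taking the union: the regions partially overlap (shared area 2.03 mm²), so the edge portions inside another operand are dropped and the merged outline is re-measured after clipping — boundary = 79.26 mm. Overall, the cross-section is a single solid region. Total boundary length (outer) = 79.26 mm.

79.26 mm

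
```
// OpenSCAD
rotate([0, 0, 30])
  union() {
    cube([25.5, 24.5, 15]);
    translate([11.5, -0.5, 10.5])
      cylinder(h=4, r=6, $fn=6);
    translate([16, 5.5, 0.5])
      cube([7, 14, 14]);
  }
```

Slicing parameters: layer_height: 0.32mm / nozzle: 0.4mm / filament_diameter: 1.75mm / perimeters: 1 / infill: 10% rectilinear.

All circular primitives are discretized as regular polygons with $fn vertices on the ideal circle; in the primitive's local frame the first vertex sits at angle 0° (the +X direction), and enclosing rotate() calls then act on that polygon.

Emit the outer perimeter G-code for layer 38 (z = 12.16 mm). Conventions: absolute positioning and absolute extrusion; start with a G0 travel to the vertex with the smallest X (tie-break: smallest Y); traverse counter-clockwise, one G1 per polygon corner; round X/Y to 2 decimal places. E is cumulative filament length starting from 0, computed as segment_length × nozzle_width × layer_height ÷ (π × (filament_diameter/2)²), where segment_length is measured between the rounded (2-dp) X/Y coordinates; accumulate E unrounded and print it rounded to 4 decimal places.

G0 X-12.25 Y21.22 Z12.16
G1 X0.00 Y0.00 E1.3039
G1 X5.01 Y2.89 E1.6117
G1 X5.01 Y2.32 E1.6420
G1 X10.21 Y-0.68 E1.9615
G1 X15.41 Y2.32 E2.2810
G1 X15.41 Y8.32 E2.6003
G1 X14.91 Y8.61 E2.6310
G1 X22.08 Y12.75 E3.0716
G1 X9.83 Y33.97 E4.3755
G1 X-12.25 Y21.22 E5.7324

At z = 12.16 mm: the cube (footprint 25.5×24.5) is included at this height; the cylinder at (11.5, -0.5): section is a regular 6-gon, circumradius r=6; the cube at (16, 5.5) is present — its section is the full 7×14 rectangle; Merging all regions: the regions partially overlap (shared area 138.91 mm²), so overlapping operands fuse into one piece — 1 connected region; (rotated 30° about Z; rotation is an isometry so areas/perimeters/island counts are preserved). The outline is a single polygon with 10 vertices. Extrusion per mm of travel: 0.4 × 0.32 / (π × 0.875²) = 0.053216. Accumulating E over each segment gives final E = 5.7324.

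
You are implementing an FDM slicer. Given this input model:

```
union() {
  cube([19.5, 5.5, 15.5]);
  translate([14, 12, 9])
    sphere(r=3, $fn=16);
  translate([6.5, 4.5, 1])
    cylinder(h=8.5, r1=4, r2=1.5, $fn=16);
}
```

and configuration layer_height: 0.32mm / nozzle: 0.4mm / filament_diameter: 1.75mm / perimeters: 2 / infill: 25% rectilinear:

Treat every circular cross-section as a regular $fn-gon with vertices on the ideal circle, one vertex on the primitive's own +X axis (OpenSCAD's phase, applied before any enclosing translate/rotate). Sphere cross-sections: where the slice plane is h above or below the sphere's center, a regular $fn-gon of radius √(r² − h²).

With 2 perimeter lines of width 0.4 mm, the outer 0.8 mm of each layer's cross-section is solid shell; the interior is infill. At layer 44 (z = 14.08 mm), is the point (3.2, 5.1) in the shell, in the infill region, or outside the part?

shell

At z = 14.08 mm: the 19.5×5.5 cube contributes its full rectangle; the sphere at (14, 12) does not reach this height (|z−center|=5.080 > r=3); the cone at (6.5, 4.5) is not intersected at this z (z outside [1, 9.5]); Taking the union: only the 19.5×5.5 cube is present, so the union is just that shape — 1 connected region. Overall, the cross-section is a single solid region. The nearest boundary edge runs (19.50, 5.50)→(0.00, 5.50); distance from the point to it = 0.40 mm. The point is inside the cross-section, 0.40 mm from the nearest boundary — within the 0.8 mm shell band (2 × 0.4).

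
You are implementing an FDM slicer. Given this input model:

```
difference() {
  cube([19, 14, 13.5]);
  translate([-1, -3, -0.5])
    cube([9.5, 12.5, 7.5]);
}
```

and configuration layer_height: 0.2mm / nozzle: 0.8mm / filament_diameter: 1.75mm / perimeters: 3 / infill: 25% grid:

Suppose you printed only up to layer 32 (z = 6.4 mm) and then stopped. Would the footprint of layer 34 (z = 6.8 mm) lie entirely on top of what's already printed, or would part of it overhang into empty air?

Compare the two slices. At z = 6.4: the cube (footprint 19×14) is included at this height (area 266.00 mm²); the cube at (-1, -3) is present — its section is the full 9.5×12.5 rectangle (area 118.75 mm²); Taking the first minus the rest: starting from the 19×14 cube (266.00 mm²), the 9.5×12.5 cube at (-1, -3) partially overlaps it — only the 80.75 mm² overlap (of its 118.75 mm²) is removed, clipping the outline — area = 185.25 mm². At z = 6.8: the cube (footprint 19×14) is included at this height (area 266.00 mm²); the 9.5×12.5 cube at (-1, -3) contributes its full rectangle (area 118.75 mm²); After the difference (first − rest): starting from the 19×14 cube (266.00 mm²), the 9.5×12.5 cube at (-1, -3) partially overlaps it — only the 80.75 mm² overlap (of its 118.75 mm²) is removed, clipping the outline — area = 185.25 mm². Checking containment: the cross-section at z = 6.8 is a subset of the cross-section at z = 6.4.

entirely on top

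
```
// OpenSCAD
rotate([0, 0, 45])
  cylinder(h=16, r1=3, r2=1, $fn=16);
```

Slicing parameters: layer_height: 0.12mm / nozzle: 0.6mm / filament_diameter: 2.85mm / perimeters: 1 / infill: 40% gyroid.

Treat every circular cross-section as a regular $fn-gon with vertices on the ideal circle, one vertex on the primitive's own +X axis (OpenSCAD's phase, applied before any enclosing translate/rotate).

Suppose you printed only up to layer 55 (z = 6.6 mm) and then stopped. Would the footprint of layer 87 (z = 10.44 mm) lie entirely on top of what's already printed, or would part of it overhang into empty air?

Compare the two slices. At z = 6.6: the cone: at t=0.412 of its height the radius interpolates to r₁+(r₂−r₁)t = 2.175, giving a regular 16-gon of that circumradius (area = (16/2)·2.175²·sin(360°/16) = 14.48 mm²); (rotated 45° about Z; rotation is an isometry so areas/perimeters/island counts are preserved). At z = 10.44: the cone contributes a regular 16-gon of circumradius 1.695 (interpolated between r1=3 and r2=1 at t=0.652) (area = (16/2)·1.695²·sin(360°/16) = 8.80 mm²); (whole slice rotated 45° about Z — lengths, areas and connectivity unchanged). Checking containment: the cross-section at z = 10.44 is a subset of the cross-section at z = 6.6.

entirely on top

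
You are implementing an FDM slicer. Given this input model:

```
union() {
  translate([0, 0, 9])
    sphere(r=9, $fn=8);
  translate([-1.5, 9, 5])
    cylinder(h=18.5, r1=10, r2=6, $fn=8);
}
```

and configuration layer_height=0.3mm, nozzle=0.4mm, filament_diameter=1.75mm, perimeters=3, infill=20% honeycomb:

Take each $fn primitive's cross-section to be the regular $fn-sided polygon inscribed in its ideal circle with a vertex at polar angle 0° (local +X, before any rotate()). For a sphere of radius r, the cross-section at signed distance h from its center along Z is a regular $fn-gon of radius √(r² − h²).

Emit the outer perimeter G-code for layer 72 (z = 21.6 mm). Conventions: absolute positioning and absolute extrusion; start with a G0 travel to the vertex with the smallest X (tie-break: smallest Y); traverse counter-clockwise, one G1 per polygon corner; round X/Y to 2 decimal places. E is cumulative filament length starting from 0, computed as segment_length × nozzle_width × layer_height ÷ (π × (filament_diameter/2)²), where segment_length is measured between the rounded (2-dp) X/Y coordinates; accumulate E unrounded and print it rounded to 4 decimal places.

At z = 21.6 mm: the sphere is absent (|z−center|=12.600 > r=9); the cone at (-1.5, 9) (r1=10→r2=6) has section circumradius 6.411 here — a regular 8-gon; Combining (union): only the cone at (-1.5, 9) is present, so the union is just that shape — 1 connected region. The outline is a single polygon with 8 vertices. Extrusion per mm of travel: 0.4 × 0.3 / (π × 0.875²) = 0.049890. Accumulating E over each segment gives final E = 1.9575.

G0 X-7.91 Y9.00 Z21.60
G1 X-6.03 Y4.47 E0.2447
G1 X-1.50 Y2.59 E0.4894
G1 X3.03 Y4.47 E0.7341
G1 X4.91 Y9.00 E0.9788
G1 X3.03 Y13.53 E1.2235
G1 X-1.50 Y15.41 E1.4682
G1 X-6.03 Y13.53 E1.7128
G1 X-7.91 Y9.00 E1.9575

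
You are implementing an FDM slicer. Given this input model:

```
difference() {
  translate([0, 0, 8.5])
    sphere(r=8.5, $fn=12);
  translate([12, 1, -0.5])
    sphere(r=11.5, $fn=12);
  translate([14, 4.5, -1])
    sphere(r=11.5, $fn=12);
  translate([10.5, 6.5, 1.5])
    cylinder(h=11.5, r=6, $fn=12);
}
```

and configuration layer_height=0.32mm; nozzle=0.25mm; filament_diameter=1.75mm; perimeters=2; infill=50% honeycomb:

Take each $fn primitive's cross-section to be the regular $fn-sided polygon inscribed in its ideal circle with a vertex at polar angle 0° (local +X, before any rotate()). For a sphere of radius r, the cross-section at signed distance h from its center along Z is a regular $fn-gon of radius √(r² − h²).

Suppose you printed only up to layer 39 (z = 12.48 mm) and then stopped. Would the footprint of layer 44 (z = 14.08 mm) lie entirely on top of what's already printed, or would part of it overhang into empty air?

entirely on top

Compare the two slices. At z = 12.48: the sphere: section is a regular 12-gon, circumradius = √(r²−h²) = √(8.5²−3.98²) = 7.511 (area = (12/2)·7.511²·sin(360°/12) = 169.23 mm²); the sphere at (12, 1) is not intersected at this z (|z−center|=12.980 > r=11.5); the sphere at (14, 4.5) is absent (|z−center|=13.480 > r=11.5); the r=6 cylinder at (10.5, 6.5) contributes a regular 12-gon of circumradius 6 (area = (12/2)·6.000²·sin(360°/12) = 108.00 mm²); Subtracting the remaining from the first: starting from the r=8.5 sphere (169.23 mm²), the r=6 cylinder at (10.5, 6.5) partially overlaps it — only the 2.52 mm² overlap (of its 108.00 mm²) is removed, clipping the outline — area = 166.71 mm². At z = 14.08: the r=8.5 sphere slices to a regular 12-gon of circumradius 6.412 (√(r²−h²) with h=5.58 from center) (area = (12/2)·6.412²·sin(360°/12) = 123.34 mm²); the sphere at (12, 1) does not reach this height (|z−center|=14.580 > r=11.5); the sphere at (14, 4.5) is absent (|z−center|=15.080 > r=11.5); the cylinder at (10.5, 6.5) is not intersected at this z (z outside [1.5, 13]); Taking the first minus the rest: none of the subtracted shapes is present at this height, so the r=8.5 sphere is unchanged — area = 123.34 mm². Checking containment: the cross-section at z = 14.08 is a subset of the cross-section at z = 12.48.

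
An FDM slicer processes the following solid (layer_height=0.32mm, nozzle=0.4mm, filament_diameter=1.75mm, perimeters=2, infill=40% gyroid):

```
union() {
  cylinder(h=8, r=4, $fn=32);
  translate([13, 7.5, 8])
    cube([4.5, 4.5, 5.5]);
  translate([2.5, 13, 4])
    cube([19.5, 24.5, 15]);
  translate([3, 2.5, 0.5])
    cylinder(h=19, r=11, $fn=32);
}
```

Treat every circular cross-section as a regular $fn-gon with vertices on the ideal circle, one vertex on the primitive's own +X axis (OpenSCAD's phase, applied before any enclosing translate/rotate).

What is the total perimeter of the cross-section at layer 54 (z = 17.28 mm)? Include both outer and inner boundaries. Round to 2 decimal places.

At z = 17.28 mm: the cylinder is not intersected at this z (z outside [0, 8]); the cube at (13, 7.5) is not intersected at this z (z outside [8, 13.5]); the cube at (2.5, 13) is present — its section is the full 19.5×24.5 rectangle (perimeter 88.00 mm); the cylinder at (3, 2.5): section is a regular 32-gon, circumradius r=11 (perimeter = 2·32·11.000·sin(180°/32) = 69.00 mm); Combining (union): the regions partially overlap (shared area 1.22 mm²), so the edge portions inside another operand are dropped and the merged outline is re-measured after clipping — boundary = 149.30 mm. Overall, the cross-section is a single solid region. Total boundary length (outer) = 149.30 mm.

149.30 mm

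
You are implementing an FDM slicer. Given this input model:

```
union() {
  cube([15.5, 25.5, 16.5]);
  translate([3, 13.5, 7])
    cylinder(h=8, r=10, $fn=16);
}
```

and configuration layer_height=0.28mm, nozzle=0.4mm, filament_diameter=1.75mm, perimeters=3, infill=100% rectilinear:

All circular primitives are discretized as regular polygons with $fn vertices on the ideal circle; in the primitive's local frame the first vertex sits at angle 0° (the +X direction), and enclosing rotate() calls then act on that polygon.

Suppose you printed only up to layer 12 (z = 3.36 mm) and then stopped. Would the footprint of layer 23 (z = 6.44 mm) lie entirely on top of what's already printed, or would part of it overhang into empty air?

Compare the two slices. At z = 3.36: the 15.5×25.5 cube contributes its full rectangle (area 395.25 mm²); the cylinder at (3, 13.5) is absent (z outside [7, 15]); Merging all regions: only the 15.5×25.5 cube is present, so the union is just that shape — area = 395.25 mm². At z = 6.44: the 15.5×25.5 cube contributes its full rectangle (area 395.25 mm²); the cylinder at (3, 13.5) does not reach this height (z outside [7, 15]); Taking the union: only the 15.5×25.5 cube is present, so the union is just that shape — area = 395.25 mm². Checking containment: the cross-section at z = 6.44 is a subset of the cross-section at z = 3.36.

entirely on top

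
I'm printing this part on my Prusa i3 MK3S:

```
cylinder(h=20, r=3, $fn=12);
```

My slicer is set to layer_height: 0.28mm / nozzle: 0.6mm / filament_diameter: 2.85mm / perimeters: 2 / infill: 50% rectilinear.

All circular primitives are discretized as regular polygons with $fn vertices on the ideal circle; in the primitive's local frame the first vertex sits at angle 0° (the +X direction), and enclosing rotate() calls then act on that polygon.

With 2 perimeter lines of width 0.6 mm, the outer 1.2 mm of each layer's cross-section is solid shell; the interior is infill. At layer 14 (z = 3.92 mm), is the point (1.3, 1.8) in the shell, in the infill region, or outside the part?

At z = 3.92 mm: the r=3 cylinder gives a regular 12-gon of circumradius 3 (constant along its height). Overall, the cross-section is a single solid region. The nearest boundary edge runs (2.60, 1.50)→(1.50, 2.60); distance from the point to it = 0.71 mm. The point is inside the cross-section, 0.71 mm from the nearest boundary — within the 1.2 mm shell band (2 × 0.6).

shell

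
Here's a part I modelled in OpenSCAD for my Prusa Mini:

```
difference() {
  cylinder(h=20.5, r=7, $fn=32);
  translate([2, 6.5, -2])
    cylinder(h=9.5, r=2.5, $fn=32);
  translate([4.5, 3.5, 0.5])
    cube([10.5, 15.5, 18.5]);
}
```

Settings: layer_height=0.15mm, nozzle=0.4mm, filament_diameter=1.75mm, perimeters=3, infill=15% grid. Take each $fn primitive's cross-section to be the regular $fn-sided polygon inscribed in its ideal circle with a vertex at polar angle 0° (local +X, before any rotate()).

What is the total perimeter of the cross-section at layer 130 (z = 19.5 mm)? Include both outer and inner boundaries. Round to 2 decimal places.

At z = 19.5 mm: the r=7 cylinder contributes a regular 32-gon of circumradius 7 (perimeter = 2·32·7.000·sin(180°/32) = 43.91 mm); the cylinder at (2, 6.5) is absent (z outside [-2, 7.5]); the cube at (4.5, 3.5) is not intersected at this z (z outside [0.5, 19]); Subtracting the remaining from the first: none of the subtracted shapes is present at this height, so the r=7 cylinder is unchanged — boundary = 43.91 mm. Overall, the cross-section is a single solid region. Total boundary length (outer) = 43.91 mm.

43.91 mm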